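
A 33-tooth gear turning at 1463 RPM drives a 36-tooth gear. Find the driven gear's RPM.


Gear ratio = 33:36 = 11:12
RPM_B = RPM_A × (teeth_A / teeth_B)
= 1463 × (33/36)
= 1341.1 RPM

1341.1 RPM


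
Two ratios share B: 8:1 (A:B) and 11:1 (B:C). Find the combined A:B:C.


Match B: multiply A:B by 11 → 88:11
Multiply B:C by 1 → 11:1
Combined: 88:11:1
GCD = 1
= 88:11:1

88:11:1


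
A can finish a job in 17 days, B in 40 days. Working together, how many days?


Rate of A = 1/17 per day
Rate of B = 1/40 per day
Combined rate = 1/17 + 1/40 = 57/680 ≈ 0.0838 per day
Days = 1 / combined rate = 680/57
≈ 11.93 days

11.93 days


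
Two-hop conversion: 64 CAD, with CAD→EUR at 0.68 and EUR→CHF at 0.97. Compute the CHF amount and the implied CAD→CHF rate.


Step 1: 64 CAD × 0.68 = 43.52 EUR
Step 2: 43.52 EUR × 0.97 = 42.21 CHF
Implied rate CAD→CHF = 0.68 × 0.97 = 0.6596
= 42.21 CHF; implied rate 0.6596 CHF/CAD

42.21 CHF; implied rate 0.6596 CHF/CAD


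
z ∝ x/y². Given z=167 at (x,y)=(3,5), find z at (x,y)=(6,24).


z = k·x/y²
Solve for k using the known point: k = z·y²/x = 167×25/3 = 4175/3 ≈ 1391.6667
Now evaluate at x=6, y=24:
z = k × 6 / 576 = (4175 × 6) / (3 × 576) = 25050/1728
≈ 14.4965

14.4965


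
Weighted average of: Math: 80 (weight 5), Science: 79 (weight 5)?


Numerator = 80×5 + 79×5
= 400 + 395
= 795
Total weight = 10
Weighted avg = 795/10
= 79.50

79.50


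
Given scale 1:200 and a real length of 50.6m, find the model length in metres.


Model size = real / scale
= 50.6 / 200
= 0.2530 m

0.2530 m


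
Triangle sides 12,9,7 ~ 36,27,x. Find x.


Scale factor = 36/12 = 3
Missing side = 7 × 3
= 21.0

21.0


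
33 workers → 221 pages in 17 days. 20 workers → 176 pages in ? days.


Days ∝ work / workers, so d₂ = d₁ × (m₁/m₂) × (w₂/w₁)
Workers factor (inverse): 33/20 = 1.6500
Work factor (direct): 176/221 ≈ 0.7964
d₂ = 17 × 33/20 × 176/221 = (17 × 33 × 176) / (20 × 221) = 98736/4420
≈ 22.34 days

22.34 days


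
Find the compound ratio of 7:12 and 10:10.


Compound ratio = (7×10) : (12×10)
= 70:120
GCD = 10
= 7:12

7:12


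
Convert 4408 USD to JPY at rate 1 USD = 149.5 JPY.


Amount × rate = 4408 × 149.5
= 658996.00 JPY

658996.00 JPY


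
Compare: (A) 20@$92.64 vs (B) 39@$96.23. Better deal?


Deal A: $92.64/20 = $4.6320/unit
Deal B: $96.23/39 = $2.4674/unit
B is cheaper per unit
= Deal B

Deal B


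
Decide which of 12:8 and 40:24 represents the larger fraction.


12/8 = 1.5000
40/24 = 1.6667
1.5000 < 1.6667, so 12:8 is less
= 40:24

40:24


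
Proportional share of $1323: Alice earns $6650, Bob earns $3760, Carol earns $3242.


Total income = 6650 + 3760 + 3242 = $13652
Alice: $1323 × 6650/13652 = $644.44
Bob: $1323 × 3760/13652 = $364.38
Carol: $1323 × 3242/13652 = $314.18
= Alice: $644.44, Bob: $364.38, Carol: $314.18

Alice: $644.44, Bob: $364.38, Carol: $314.18


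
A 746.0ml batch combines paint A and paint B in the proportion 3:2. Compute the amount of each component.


Total parts = 3 + 2 = 5
paint A: 746.0 × 3/5 = 447.6ml
paint B: 746.0 × 2/5 = 298.4ml
= 447.6ml and 298.4ml

447.6ml and 298.4ml


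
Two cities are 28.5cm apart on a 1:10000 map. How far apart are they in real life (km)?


Real distance = map distance × scale
= 28.5cm × 10000
= 285000 cm = 2850.0 m
= 2.850 km

2.850 km


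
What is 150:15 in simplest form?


GCD(150, 15) = 15
150/15 : 15/15
= 10:1

10:1


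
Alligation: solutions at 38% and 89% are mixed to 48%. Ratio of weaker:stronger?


Let x parts of 38% mix with y parts of 89%.
38x + 89y = 48(x + y)
38x + 89y = 48x + 48y
x(38 - 48) = y(48 - 89)
x/y = (89 - 48)/(48 - 38) = 41/10
Simplify: 41:10
= 41:10

41:10


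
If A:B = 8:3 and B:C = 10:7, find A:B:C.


Match B: multiply A:B by 10 → 80:30
Multiply B:C by 3 → 30:21
Combined: 80:30:21
GCD = 1
= 80:30:21

80:30:21


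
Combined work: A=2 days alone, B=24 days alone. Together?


Rate of A = 1/2 per day
Rate of B = 1/24 per day
Combined rate = 1/2 + 1/24 = 26/48 ≈ 0.5417 per day
Days = 1 / combined rate = 48/26
≈ 1.85 days

1.85 days


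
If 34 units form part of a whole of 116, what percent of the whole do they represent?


Percentage = (part / whole) × 100
= (34 / 116) × 100
≈ 29.31%

29.31%


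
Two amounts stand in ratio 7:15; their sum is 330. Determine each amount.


Let A = 7k, B = 15k.
7k + 15k = 330
22k = 330 → k = 330/22 = 15
A = 7×15 = 105, B = 15×15 = 225
= A = 105, B = 225

A = 105, B = 225


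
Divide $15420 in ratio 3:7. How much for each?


Total parts = 3 + 7 = 10
Part 1: 15420 × 3/10 = 4626.00
Part 2: 15420 × 7/10 = 10794.00
= Part 1: $4626.00, Part 2: $10794.00

Part 1: $4626.00, Part 2: $10794.00


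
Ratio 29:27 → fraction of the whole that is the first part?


Total parts = 29 + 27 = 56
First part: 29/56 = 29/56
= 29/56

29/56


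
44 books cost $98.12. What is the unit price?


Unit rate = total / quantity
= 98.12 / 44
= $2.23 per unit

$2.23 per unit


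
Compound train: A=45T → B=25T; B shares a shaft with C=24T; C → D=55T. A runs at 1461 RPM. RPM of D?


Stage 1: RPM_B = RPM_A × t_A/t_B = 1461 × 45/25 = 65745/25 = 2629.80
B and C share a shaft → RPM_C = RPM_B
Stage 2: RPM_D = RPM_C × t_C/t_D = RPM_A × (t_A×t_C)/(t_B×t_D)
Overall ratio = (45×24)/(25×55) = 1080/1375
RPM_D = 1461 × 1080/1375 = 1577880/1375
≈ 1147.55 RPM

1147.55 RPM


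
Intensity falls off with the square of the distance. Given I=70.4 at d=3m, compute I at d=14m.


I₁d₁² = I₂d₂²
I₂ = I₁ × (d₁/d₂)²
= 70.4 × (3/14)²
= 70.4 × 9/196
= 633.6/196
≈ 3.2327

3.2327


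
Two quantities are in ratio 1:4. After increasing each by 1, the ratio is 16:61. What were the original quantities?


Let A = 1k, B = 4k.
(1k + 1) / (4k + 1) = 16/61
Cross-multiply: 61(1k + 1) = 16(4k + 1)
61k + 61 = 64k + 16
61k - 64k = 16 - 61
-3k = -45
k = -45/-3 = 15
A = 1×15 = 15, B = 4×15 = 60
= A = 15, B = 60

A = 15, B = 60


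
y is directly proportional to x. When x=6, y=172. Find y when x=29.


Direct proportion: y/x = constant
k = 172/6 ≈ 28.6667
y₂ = k × 29 = 172 × 29 / 6 = 4988/6
≈ 831.33

831.33


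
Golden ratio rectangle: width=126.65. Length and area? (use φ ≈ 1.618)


φ = (1 + √5) / 2 ≈ 1.618
Length = width × φ = 126.65 × 1.618 = 204.9197
≈ 204.92
Area = width × length = 126.65 × 204.9197 = 25953.080005 ≈ 25953.08
= Length: 204.92, Area: 25953.08

Length: 204.92, Area: 25953.08


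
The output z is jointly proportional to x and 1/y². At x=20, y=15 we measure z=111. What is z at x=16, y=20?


z = k·x/y²
Solve for k using the known point: k = z·y²/x = 111×225/20 = 24975/20 = 1248.7500
Now evaluate at x=16, y=20:
z = k × 16 / 400 = (24975 × 16) / (20 × 400) = 399600/8000
= 49.9500

49.9500


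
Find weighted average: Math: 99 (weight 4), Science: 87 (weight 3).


Numerator = 99×4 + 87×3
= 396 + 261
= 657
Total weight = 7
Weighted avg = 657/7
= 93.86

93.86


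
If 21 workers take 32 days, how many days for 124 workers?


Inverse proportion: x × y = constant
k = 21 × 32 = 672
y₂ = k / 124 = 672 / 124
= 5.42

5.42


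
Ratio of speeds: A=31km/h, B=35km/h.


Ratio = 31:35
GCD = 1
Simplified = 31:35
Time ratio (same distance) = 35:31
Speed ratio = 31:35

31:35


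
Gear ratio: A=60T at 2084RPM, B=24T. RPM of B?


Gear ratio = 60:24 = 5:2
RPM_B = RPM_A × (teeth_A / teeth_B)
= 2084 × (60/24)
= 5210.0 RPM

5210.0 RPM


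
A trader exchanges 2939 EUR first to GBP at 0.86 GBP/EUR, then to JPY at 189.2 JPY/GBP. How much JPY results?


Step 1: 2939 EUR × 0.86 = 2527.54 GBP
Step 2: 2527.54 GBP × 189.2 = 478210.57 JPY
Implied rate EUR→JPY = 0.86 × 189.2 = 162.7120
= 478210.57 JPY

478210.57 JPY


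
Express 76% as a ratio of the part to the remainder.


76% means 76 parts out of 100; remainder = 24
Part : remainder = 76:24
GCD = 4
= 19:6

19:6


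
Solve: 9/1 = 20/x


Cross multiply: 9 × x = 1 × 20
9x = 20
x = 20 / 9
= 2.22

2.22


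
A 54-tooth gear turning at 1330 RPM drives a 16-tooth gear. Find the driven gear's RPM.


Gear ratio = 54:16 = 27:8
RPM_B = RPM_A × (teeth_A / teeth_B)
= 1330 × (54/16)
= 4488.8 RPM

4488.8 RPM


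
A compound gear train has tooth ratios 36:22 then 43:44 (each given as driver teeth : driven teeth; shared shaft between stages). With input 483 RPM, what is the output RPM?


Stage 1: RPM_B = RPM_A × t_A/t_B = 483 × 36/22 = 17388/22 ≈ 790.36
B and C share a shaft → RPM_C = RPM_B
Stage 2: RPM_D = RPM_C × t_C/t_D = RPM_A × (t_A×t_C)/(t_B×t_D)
Overall ratio = (36×43)/(22×44) = 1548/968
RPM_D = 483 × 1548/968 = 747684/968
≈ 772.40 RPM

772.40 RPM


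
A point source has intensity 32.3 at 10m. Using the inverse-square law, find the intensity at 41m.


I₁d₁² = I₂d₂²
I₂ = I₁ × (d₁/d₂)²
= 32.3 × (10/41)²
= 32.3 × 100/1681
= 3230/1681
≈ 1.9215

1.9215


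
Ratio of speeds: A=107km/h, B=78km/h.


Ratio = 107:78
GCD = 1
Simplified = 107:78
Time ratio (same distance) = 78:107
Speed ratio = 107:78

107:78


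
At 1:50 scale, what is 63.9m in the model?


Model size = real / scale
= 63.9 / 50
= 1.2780 m

1.2780 m


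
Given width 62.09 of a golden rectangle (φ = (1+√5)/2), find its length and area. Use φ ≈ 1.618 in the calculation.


φ = (1 + √5) / 2 ≈ 1.618
Length = width × φ = 62.09 × 1.618 = 100.46162
≈ 100.46
Area = width × length = 62.09 × 100.46162 = 6237.6619858 ≈ 6237.66
= Length: 100.46, Area: 6237.66

Length: 100.46, Area: 6237.66


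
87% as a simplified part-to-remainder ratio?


87% means 87 parts out of 100; remainder = 13
Part : remainder = 87:13
GCD = 1
= 87:13

87:13


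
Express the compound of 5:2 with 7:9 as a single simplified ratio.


Compound ratio = (5×7) : (2×9)
= 35:18
GCD = 1
= 35:18

35:18


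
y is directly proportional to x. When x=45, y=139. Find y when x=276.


Direct proportion: y/x = constant
k = 139/45 ≈ 3.0889
y₂ = k × 276 = 139 × 276 / 45 = 38364/45
≈ 852.53

852.53


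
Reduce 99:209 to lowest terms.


GCD(99, 209) = 11
99/11 : 209/11
= 9:19

9:19


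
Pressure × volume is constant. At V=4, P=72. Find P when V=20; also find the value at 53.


Inverse proportion: x × y = constant
k = 4 × 72 = 288
At x=20: k/20 = 14.40
At x=53: k/53 = 5.43
= 14.40 and 5.43

14.40 and 5.43


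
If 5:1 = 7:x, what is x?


Cross multiply: 5 × x = 1 × 7
5x = 7
x = 7 / 5
= 1.40

1.40


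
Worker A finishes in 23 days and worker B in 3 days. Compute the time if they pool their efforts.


Rate of A = 1/23 per day
Rate of B = 1/3 per day
Combined rate = 1/23 + 1/3 = 26/69 ≈ 0.3768 per day
Days = 1 / combined rate = 69/26
≈ 2.65 days

2.65 days


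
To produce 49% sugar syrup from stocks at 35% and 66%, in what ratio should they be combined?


Let x parts of 35% mix with y parts of 66%.
35x + 66y = 49(x + y)
35x + 66y = 49x + 49y
x(35 - 49) = y(49 - 66)
x/y = (66 - 49)/(49 - 35) = 17/14
Simplify: 17:14
= 17:14

17:14


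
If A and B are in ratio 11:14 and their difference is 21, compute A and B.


Let A = 11k, B = 14k.
14k - 11k = 21
3k = 21 → k = 21/3 = 7
A = 11×7 = 77, B = 14×7 = 98
= A = 77, B = 98

A = 77, B = 98


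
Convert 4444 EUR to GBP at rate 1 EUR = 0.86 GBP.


Amount × rate = 4444 × 0.86
= 3821.84 GBP

3821.84 GBP


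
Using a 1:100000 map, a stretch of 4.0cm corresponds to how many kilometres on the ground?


Real distance = map distance × scale
= 4.0cm × 100000
= 400000 cm = 4000.0 m
= 4.000 km

4.000 km


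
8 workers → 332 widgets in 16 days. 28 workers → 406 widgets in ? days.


Days ∝ work / workers, so d₂ = d₁ × (m₁/m₂) × (w₂/w₁)
Workers factor (inverse): 8/28 ≈ 0.2857
Work factor (direct): 406/332 ≈ 1.2229
d₂ = 16 × 8/28 × 406/332 = (16 × 8 × 406) / (28 × 332) = 51968/9296
≈ 5.59 days

5.59 days


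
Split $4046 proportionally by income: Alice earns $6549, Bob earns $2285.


Total income = 6549 + 2285 = $8834
Alice: $4046 × 6549/8834 = $2999.46
Bob: $4046 × 2285/8834 = $1046.54
= Alice: $2999.46, Bob: $1046.54

Alice: $2999.46, Bob: $1046.54


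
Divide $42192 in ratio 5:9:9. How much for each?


Total parts = 5 + 9 + 9 = 23
Part 1: 42192 × 5/23 = 9172.17
Part 2: 42192 × 9/23 = 16509.91
Part 3: 42192 × 9/23 = 16509.91
= Part 1: $9172.17, Part 2: $16509.91, Part 3: $16509.91

Part 1: $9172.17, Part 2: $16509.91, Part 3: $16509.91


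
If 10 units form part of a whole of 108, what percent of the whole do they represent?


Percentage = (part / whole) × 100
= (10 / 108) × 100
≈ 9.26%

9.26%


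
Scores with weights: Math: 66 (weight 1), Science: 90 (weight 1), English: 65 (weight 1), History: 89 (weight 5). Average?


Numerator = 66×1 + 90×1 + 65×1 + 89×5
= 66 + 90 + 65 + 445
= 666
Total weight = 8
Weighted avg = 666/8
= 83.25

83.25


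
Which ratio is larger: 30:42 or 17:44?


30/42 = 0.7143
17/44 = 0.3864
0.7143 > 0.3864, so 30:42 is greater
= 30:42

30:42


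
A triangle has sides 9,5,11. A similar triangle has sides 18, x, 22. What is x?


Scale factor = 18/9 = 2
Missing side = 5 × 2
= 10.0

10.0


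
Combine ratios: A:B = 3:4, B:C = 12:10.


Match B: multiply A:B by 12 → 36:48
Multiply B:C by 4 → 48:40
Combined: 36:48:40
GCD = 4
= 9:12:10

9:12:10


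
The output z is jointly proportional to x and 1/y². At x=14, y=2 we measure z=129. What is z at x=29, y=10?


z = k·x/y²
Solve for k using the known point: k = z·y²/x = 129×4/14 = 516/14 ≈ 36.8571
Now evaluate at x=29, y=10:
z = k × 29 / 100 = (516 × 29) / (14 × 100) = 14964/1400
≈ 10.6886

10.6886


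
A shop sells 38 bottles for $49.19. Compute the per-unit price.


Unit rate = total / quantity
= 49.19 / 38
= $1.29 per unit

$1.29 per unit


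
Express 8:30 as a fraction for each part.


Total parts = 8 + 30 = 38
First part: 8/38 = 4/19
Second part: 30/38 = 15/19
= 4/19 and 15/19

4/19 and 15/19


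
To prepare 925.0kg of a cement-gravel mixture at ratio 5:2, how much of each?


Total parts = 5 + 2 = 7
cement: 925.0 × 5/7 = 660.7kg
gravel: 925.0 × 2/7 = 264.3kg
= 660.7kg and 264.3kg

660.7kg and 264.3kg


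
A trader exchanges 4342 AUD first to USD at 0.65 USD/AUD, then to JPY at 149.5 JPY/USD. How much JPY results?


Step 1: 4342 AUD × 0.65 = 2822.30 USD
Step 2: 2822.30 USD × 149.5 = 421933.85 JPY
Implied rate AUD→JPY = 0.65 × 149.5 = 97.1750
= 421933.85 JPY

421933.85 JPY


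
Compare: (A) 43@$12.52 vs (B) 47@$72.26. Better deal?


Deal A: $12.52/43 = $0.2912/unit
Deal B: $72.26/47 = $1.5374/unit
A is cheaper per unit
= Deal A

Deal A


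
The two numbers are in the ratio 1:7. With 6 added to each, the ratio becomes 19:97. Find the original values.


Let A = 1k, B = 7k.
(1k + 6) / (7k + 6) = 19/97
Cross-multiply: 97(1k + 6) = 19(7k + 6)
97k + 582 = 133k + 114
97k - 133k = 114 - 582
-36k = -468
k = -468/-36 = 13
A = 1×13 = 13, B = 7×13 = 91
= A = 13, B = 91

A = 13, B = 91


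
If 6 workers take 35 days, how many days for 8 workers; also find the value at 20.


Inverse proportion: x × y = constant
k = 6 × 35 = 210
At x=8: k/8 = 26.25
At x=20: k/20 = 10.50
= 26.25 and 10.50

26.25 and 10.50


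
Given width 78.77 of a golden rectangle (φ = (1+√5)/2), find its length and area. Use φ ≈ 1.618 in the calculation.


φ = (1 + √5) / 2 ≈ 1.618
Length = width × φ = 78.77 × 1.618 = 127.44986
≈ 127.45
Area = width × length = 78.77 × 127.44986 = 10039.2254722 ≈ 10039.23
= Length: 127.45, Area: 10039.23

Length: 127.45, Area: 10039.23


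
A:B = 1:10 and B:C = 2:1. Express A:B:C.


Match B: multiply A:B by 2 → 2:20
Multiply B:C by 10 → 20:10
Combined: 2:20:10
GCD = 2
= 1:10:5

1:10:5


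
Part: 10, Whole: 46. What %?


Percentage = (part / whole) × 100
= (10 / 46) × 100
≈ 21.74%

21.74%


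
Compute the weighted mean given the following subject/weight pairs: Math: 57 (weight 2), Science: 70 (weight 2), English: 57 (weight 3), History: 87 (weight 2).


Numerator = 57×2 + 70×2 + 57×3 + 87×2
= 114 + 140 + 171 + 174
= 599
Total weight = 9
Weighted avg = 599/9
= 66.56

66.56


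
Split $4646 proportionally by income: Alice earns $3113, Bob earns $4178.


Total income = 3113 + 4178 = $7291
Alice: $4646 × 3113/7291 = $1983.68
Bob: $4646 × 4178/7291 = $2662.32
= Alice: $1983.68, Bob: $2662.32

Alice: $1983.68, Bob: $2662.32


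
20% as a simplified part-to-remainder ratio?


20% means 20 parts out of 100; remainder = 80
Part : remainder = 20:80
GCD = 20
= 1:4

1:4


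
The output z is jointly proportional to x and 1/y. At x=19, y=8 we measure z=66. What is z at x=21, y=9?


z = k·x/y
Solve for k using the known point: k = z·y/x = 66×8/19 = 528/19 ≈ 27.7895
Now evaluate at x=21, y=9:
z = k × 21 / 9 = (528 × 21) / (19 × 9) = 11088/171
≈ 64.8421

64.8421


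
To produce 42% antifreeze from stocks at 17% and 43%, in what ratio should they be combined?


Let x parts of 17% mix with y parts of 43%.
17x + 43y = 42(x + y)
17x + 43y = 42x + 42y
x(17 - 42) = y(42 - 43)
x/y = (43 - 42)/(42 - 17) = 1/25
Simplify: 1:25
= 1:25

1:25


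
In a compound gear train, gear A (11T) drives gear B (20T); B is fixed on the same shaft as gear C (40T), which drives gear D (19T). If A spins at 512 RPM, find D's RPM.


Stage 1: RPM_B = RPM_A × t_A/t_B = 512 × 11/20 = 5632/20 = 281.60
B and C share a shaft → RPM_C = RPM_B
Stage 2: RPM_D = RPM_C × t_C/t_D = RPM_A × (t_A×t_C)/(t_B×t_D)
Overall ratio = (11×40)/(20×19) = 440/380
RPM_D = 512 × 440/380 = 225280/380
≈ 592.84 RPM

592.84 RPM


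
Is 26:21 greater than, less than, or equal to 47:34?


26/21 = 1.2381
47/34 = 1.3824
1.2381 < 1.3824, so 26:21 is less
= less than

less than


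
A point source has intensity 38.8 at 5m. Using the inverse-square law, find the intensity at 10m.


I₁d₁² = I₂d₂²
I₂ = I₁ × (d₁/d₂)²
= 38.8 × (5/10)²
= 38.8 × 25/100
= 970/100
= 9.7000

9.7000


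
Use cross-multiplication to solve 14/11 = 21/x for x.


Cross multiply: 14 × x = 11 × 21
14x = 231
x = 231 / 14
= 16.50

16.50


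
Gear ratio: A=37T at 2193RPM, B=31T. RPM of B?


Gear ratio = 37:31 = 37:31
RPM_B = RPM_A × (teeth_A / teeth_B)
= 2193 × (37/31)
= 2617.5 RPM

2617.5 RPM


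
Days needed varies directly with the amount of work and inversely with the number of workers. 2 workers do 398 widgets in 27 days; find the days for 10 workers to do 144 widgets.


Days ∝ work / workers, so d₂ = d₁ × (m₁/m₂) × (w₂/w₁)
Workers factor (inverse): 2/10 = 0.2000
Work factor (direct): 144/398 ≈ 0.3618
d₂ = 27 × 2/10 × 144/398 = (27 × 2 × 144) / (10 × 398) = 7776/3980
≈ 1.95 days

1.95 days


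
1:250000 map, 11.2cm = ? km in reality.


Real distance = map distance × scale
= 11.2cm × 250000
= 2800000 cm = 28000.0 m
= 28.000 km

28.000 km


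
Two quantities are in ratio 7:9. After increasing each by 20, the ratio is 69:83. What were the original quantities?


Let A = 7k, B = 9k.
(7k + 20) / (9k + 20) = 69/83
Cross-multiply: 83(7k + 20) = 69(9k + 20)
581k + 1660 = 621k + 1380
581k - 621k = 1380 - 1660
-40k = -280
k = -280/-40 = 7
A = 7×7 = 49, B = 9×7 = 63
= A = 49, B = 63

A = 49, B = 63


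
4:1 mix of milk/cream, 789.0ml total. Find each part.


Total parts = 4 + 1 = 5
milk: 789.0 × 4/5 = 631.2ml
cream: 789.0 × 1/5 = 157.8ml
= 631.2ml and 157.8ml

631.2ml and 157.8ml


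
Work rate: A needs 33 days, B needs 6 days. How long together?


Rate of A = 1/33 per day
Rate of B = 1/6 per day
Combined rate = 1/33 + 1/6 = 39/198 ≈ 0.1970 per day
Days = 1 / combined rate = 198/39
≈ 5.08 days

5.08 days


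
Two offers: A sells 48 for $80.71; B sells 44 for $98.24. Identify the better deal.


Deal A: $80.71/48 = $1.6815/unit
Deal B: $98.24/44 = $2.2327/unit
A is cheaper per unit
= Deal A

Deal A


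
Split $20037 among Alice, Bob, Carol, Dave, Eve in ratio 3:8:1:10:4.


Total parts = 3 + 8 + 1 + 10 + 4 = 26
Alice: 20037 × 3/26 = 2311.96
Bob: 20037 × 8/26 = 6165.23
Carol: 20037 × 1/26 = 770.65
Dave: 20037 × 10/26 = 7706.54
Eve: 20037 × 4/26 = 3082.62
= Alice: $2311.96, Bob: $6165.23, Carol: $770.65, Dave: $7706.54, Eve: $3082.62

Alice: $2311.96, Bob: $6165.23, Carol: $770.65, Dave: $7706.54, Eve: $3082.62


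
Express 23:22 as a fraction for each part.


Total parts = 23 + 22 = 45
First part: 23/45 = 23/45
Second part: 22/45 = 22/45
= 23/45 and 22/45

23/45 and 22/45


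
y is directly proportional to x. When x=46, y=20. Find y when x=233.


Direct proportion: y/x = constant
k = 20/46 ≈ 0.4348
y₂ = k × 233 = 20 × 233 / 46 = 4660/46
≈ 101.30

101.30


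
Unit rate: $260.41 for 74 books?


Unit rate = total / quantity
= 260.41 / 74
= $3.52 per unit

$3.52 per unit


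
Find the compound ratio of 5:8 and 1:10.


Compound ratio = (5×1) : (8×10)
= 5:80
GCD = 5
= 1:16

1:16


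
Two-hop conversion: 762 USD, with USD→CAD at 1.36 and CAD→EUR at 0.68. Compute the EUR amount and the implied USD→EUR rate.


Step 1: 762 USD × 1.36 = 1036.32 CAD
Step 2: 1036.32 CAD × 0.68 = 704.70 EUR
Implied rate USD→EUR = 1.36 × 0.68 = 0.9248
= 704.70 EUR; implied rate 0.9248 EUR/USD

704.70 EUR; implied rate 0.9248 EUR/USD


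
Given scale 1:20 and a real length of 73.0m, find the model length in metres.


Model size = real / scale
= 73.0 / 20
= 3.6500 m

3.6500 m


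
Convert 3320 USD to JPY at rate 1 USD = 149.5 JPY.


Amount × rate = 3320 × 149.5
= 496340.00 JPY

496340.00 JPY


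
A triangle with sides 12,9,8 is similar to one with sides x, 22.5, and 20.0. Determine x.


Scale factor = 22.5/9 = 2.5
Missing side = 12 × 2.5
= 30.0

30.0


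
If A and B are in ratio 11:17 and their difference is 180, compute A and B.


Let A = 11k, B = 17k.
17k - 11k = 180
6k = 180 → k = 180/6 = 30
A = 11×30 = 330, B = 17×30 = 510
= A = 330, B = 510

A = 330, B = 510


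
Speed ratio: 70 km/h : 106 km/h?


Ratio = 70:106
GCD = 2
Simplified = 35:53
Time ratio (same distance) = 53:35
Speed ratio = 35:53

35:53


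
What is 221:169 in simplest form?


GCD(221, 169) = 13
221/13 : 169/13
= 17:13

17:13


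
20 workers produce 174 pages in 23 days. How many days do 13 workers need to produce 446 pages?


Days ∝ work / workers, so d₂ = d₁ × (m₁/m₂) × (w₂/w₁)
Workers factor (inverse): 20/13 ≈ 1.5385
Work factor (direct): 446/174 ≈ 2.5632
d₂ = 23 × 20/13 × 446/174 = (23 × 20 × 446) / (13 × 174) = 205160/2262
≈ 90.70 days

90.70 days


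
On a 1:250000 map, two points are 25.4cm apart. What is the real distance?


Real distance = map distance × scale
= 25.4cm × 250000
= 6350000 cm = 63500.0 m
= 63.500 km

63.500 km


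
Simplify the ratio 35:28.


GCD(35, 28) = 7
35/7 : 28/7
= 5:4

5:4


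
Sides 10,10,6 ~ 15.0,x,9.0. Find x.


Scale factor = 15.0/10 = 1.5
Missing side = 10 × 1.5
= 15.0

15.0


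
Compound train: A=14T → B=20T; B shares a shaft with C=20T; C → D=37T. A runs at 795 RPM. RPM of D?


Stage 1: RPM_B = RPM_A × t_A/t_B = 795 × 14/20 = 11130/20 = 556.50
B and C share a shaft → RPM_C = RPM_B
Stage 2: RPM_D = RPM_C × t_C/t_D = RPM_A × (t_A×t_C)/(t_B×t_D)
Overall ratio = (14×20)/(20×37) = 280/740
RPM_D = 795 × 280/740 = 222600/740
≈ 300.81 RPM

300.81 RPM


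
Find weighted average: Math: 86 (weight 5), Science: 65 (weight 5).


Numerator = 86×5 + 65×5
= 430 + 325
= 755
Total weight = 10
Weighted avg = 755/10
= 75.50

75.50


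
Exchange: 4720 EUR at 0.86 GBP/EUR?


Amount × rate = 4720 × 0.86
= 4059.20 GBP

4059.20 GBP


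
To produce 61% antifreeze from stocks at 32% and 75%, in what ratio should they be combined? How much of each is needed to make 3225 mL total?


Let x parts of 32% mix with y parts of 75%.
32x + 75y = 61(x + y)
32x + 75y = 61x + 61y
x(32 - 61) = y(61 - 75)
x/y = (75 - 61)/(61 - 32) = 14/29
Simplify: 14:29
Total parts = 43; one part = 3225/43 = 75.00 mL
32% solution: 14×75.00 = 1050.00 mL
75% solution: 29×75.00 = 2175.00 mL
= ratio 14:29; 1050.00 mL and 2175.00 mL

ratio 14:29; 1050.00 mL and 2175.00 mL


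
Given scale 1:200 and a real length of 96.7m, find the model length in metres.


Model size = real / scale
= 96.7 / 200
= 0.4835 m

0.4835 m


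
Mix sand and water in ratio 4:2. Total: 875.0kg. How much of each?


Total parts = 4 + 2 = 6
sand: 875.0 × 4/6 = 583.3kg
water: 875.0 × 2/6 = 291.7kg
= 583.3kg and 291.7kg

583.3kg and 291.7kg


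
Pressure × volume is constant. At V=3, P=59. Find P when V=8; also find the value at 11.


Inverse proportion: x × y = constant
k = 3 × 59 = 177
At x=8: k/8 = 22.13
At x=11: k/11 = 16.09
= 22.13 and 16.09

22.13 and 16.09


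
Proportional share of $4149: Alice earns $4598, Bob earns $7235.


Total income = 4598 + 7235 = $11833
Alice: $4149 × 4598/11833 = $1612.19
Bob: $4149 × 7235/11833 = $2536.81
= Alice: $1612.19, Bob: $2536.81

Alice: $1612.19, Bob: $2536.81


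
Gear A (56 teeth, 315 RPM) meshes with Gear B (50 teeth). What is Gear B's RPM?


Gear ratio = 56:50 = 28:25
RPM_B = RPM_A × (teeth_A / teeth_B)
= 315 × (56/50)
= 352.8 RPM

352.8 RPM


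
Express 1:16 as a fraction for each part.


Total parts = 1 + 16 = 17
First part: 1/17 = 1/17
Second part: 16/17 = 16/17
= 1/17 and 16/17

1/17 and 16/17


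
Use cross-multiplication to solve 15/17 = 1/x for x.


Cross multiply: 15 × x = 17 × 1
15x = 17
x = 17 / 15
= 1.13

1.13


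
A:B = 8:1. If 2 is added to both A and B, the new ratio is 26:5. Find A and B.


Let A = 8k, B = 1k.
(8k + 2) / (1k + 2) = 26/5
Cross-multiply: 5(8k + 2) = 26(1k + 2)
40k + 10 = 26k + 52
40k - 26k = 52 - 10
14k = 42
k = 42/14 = 3
A = 8×3 = 24, B = 1×3 = 3
= A = 24, B = 3

A = 24, B = 3


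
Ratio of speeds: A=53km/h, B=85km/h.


Ratio = 53:85
GCD = 1
Simplified = 53:85
Time ratio (same distance) = 85:53
Speed ratio = 53:85

53:85


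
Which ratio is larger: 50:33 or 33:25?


50/33 = 1.5152
33/25 = 1.3200
1.5152 > 1.3200, so 50:33 is greater
= 50:33

50:33


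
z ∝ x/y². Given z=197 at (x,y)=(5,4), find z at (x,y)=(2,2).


z = k·x/y²
Solve for k using the known point: k = z·y²/x = 197×16/5 = 3152/5 = 630.4000
Now evaluate at x=2, y=2:
z = k × 2 / 4 = (3152 × 2) / (5 × 4) = 6304/20
= 315.2000

315.2000


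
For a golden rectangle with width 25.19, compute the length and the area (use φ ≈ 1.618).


φ = (1 + √5) / 2 ≈ 1.618
Length = width × φ = 25.19 × 1.618 = 40.75742
≈ 40.76
Area = width × length = 25.19 × 40.75742 = 1026.6794098 ≈ 1026.68
= Length: 40.76, Area: 1026.68

Length: 40.76, Area: 1026.68


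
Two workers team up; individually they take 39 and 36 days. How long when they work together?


Rate of A = 1/39 per day
Rate of B = 1/36 per day
Combined rate = 1/39 + 1/36 = 75/1404 ≈ 0.0534 per day
Days = 1 / combined rate = 1404/75
= 18.72 days

18.72 days


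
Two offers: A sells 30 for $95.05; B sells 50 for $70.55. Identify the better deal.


Deal A: $95.05/30 = $3.1683/unit
Deal B: $70.55/50 = $1.4110/unit
B is cheaper per unit
= Deal B

Deal B


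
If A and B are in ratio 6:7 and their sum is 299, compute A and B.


Let A = 6k, B = 7k.
6k + 7k = 299
13k = 299 → k = 299/13 = 23
A = 6×23 = 138, B = 7×23 = 161
= A = 138, B = 161

A = 138, B = 161


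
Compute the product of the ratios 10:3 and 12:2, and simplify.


Compound ratio = (10×12) : (3×2)
= 120:6
GCD = 6
= 20:1

20:1


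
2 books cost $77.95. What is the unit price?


Unit rate = total / quantity
= 77.95 / 2
= $38.98 per unit

$38.98 per unit


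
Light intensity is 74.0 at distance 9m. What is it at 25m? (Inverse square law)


I₁d₁² = I₂d₂²
I₂ = I₁ × (d₁/d₂)²
= 74.0 × (9/25)²
= 74.0 × 81/625
= 5994/625
= 9.5904

9.5904


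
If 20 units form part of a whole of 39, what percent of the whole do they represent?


Percentage = (part / whole) × 100
= (20 / 39) × 100
≈ 51.28%

51.28%


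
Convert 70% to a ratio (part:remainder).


70% means 70 parts out of 100; remainder = 30
Part : remainder = 70:30
GCD = 10
= 7:3

7:3


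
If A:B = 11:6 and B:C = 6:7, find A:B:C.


Match B: multiply A:B by 6 → 66:36
Multiply B:C by 6 → 36:42
Combined: 66:36:42
GCD = 6
= 11:6:7

11:6:7


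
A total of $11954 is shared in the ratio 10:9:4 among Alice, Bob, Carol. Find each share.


Total parts = 10 + 9 + 4 = 23
Alice: 11954 × 10/23 = 5197.39
Bob: 11954 × 9/23 = 4677.65
Carol: 11954 × 4/23 = 2078.96
= Alice: $5197.39, Bob: $4677.65, Carol: $2078.96

Alice: $5197.39, Bob: $4677.65, Carol: $2078.96


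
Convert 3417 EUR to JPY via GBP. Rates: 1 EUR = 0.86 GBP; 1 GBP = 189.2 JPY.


Step 1: 3417 EUR × 0.86 = 2938.62 GBP
Step 2: 2938.62 GBP × 189.2 = 555986.90 JPY
Implied rate EUR→JPY = 0.86 × 189.2 = 162.7120
= 555986.90 JPY

555986.90 JPY


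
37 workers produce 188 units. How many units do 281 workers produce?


Direct proportion: y/x = constant
k = 188/37 ≈ 5.0811
y₂ = k × 281 = 188 × 281 / 37 = 52828/37
≈ 1427.78

1427.78


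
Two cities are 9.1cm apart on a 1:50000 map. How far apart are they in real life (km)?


Real distance = map distance × scale
= 9.1cm × 50000
= 455000 cm = 4550.0 m
= 4.550 km

4.550 km


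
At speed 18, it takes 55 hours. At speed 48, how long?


Inverse proportion: x × y = constant
k = 18 × 55 = 990
y₂ = k / 48 = 990 / 48
= 20.63

20.63


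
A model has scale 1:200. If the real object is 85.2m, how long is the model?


Model size = real / scale
= 85.2 / 200
= 0.4260 m

0.4260 m


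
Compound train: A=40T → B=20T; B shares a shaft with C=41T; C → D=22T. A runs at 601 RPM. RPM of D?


Stage 1: RPM_B = RPM_A × t_A/t_B = 601 × 40/20 = 24040/20 = 1202.00
B and C share a shaft → RPM_C = RPM_B
Stage 2: RPM_D = RPM_C × t_C/t_D = RPM_A × (t_A×t_C)/(t_B×t_D)
Overall ratio = (40×41)/(20×22) = 1640/440
RPM_D = 601 × 1640/440 = 985640/440
≈ 2240.09 RPM

2240.09 RPM


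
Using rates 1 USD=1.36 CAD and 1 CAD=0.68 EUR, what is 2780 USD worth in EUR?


Step 1: 2780 USD × 1.36 = 3780.80 CAD
Step 2: 3780.80 CAD × 0.68 = 2570.94 EUR
Implied rate USD→EUR = 1.36 × 0.68 = 0.9248
= 2570.94 EUR

2570.94 EUR


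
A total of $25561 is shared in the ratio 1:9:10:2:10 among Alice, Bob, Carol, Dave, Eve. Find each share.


Total parts = 1 + 9 + 10 + 2 + 10 = 32
Alice: 25561 × 1/32 = 798.78
Bob: 25561 × 9/32 = 7189.03
Carol: 25561 × 10/32 = 7987.81
Dave: 25561 × 2/32 = 1597.56
Eve: 25561 × 10/32 = 7987.81
= Alice: $798.78, Bob: $7189.03, Carol: $7987.81, Dave: $1597.56, Eve: $7987.81

Alice: $798.78, Bob: $7189.03, Carol: $7987.81, Dave: $1597.56, Eve: $7987.81


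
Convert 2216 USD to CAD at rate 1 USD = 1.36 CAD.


Amount × rate = 2216 × 1.36
= 3013.76 CAD

3013.76 CAD


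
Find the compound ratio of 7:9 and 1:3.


Compound ratio = (7×1) : (9×3)
= 7:27
GCD = 1
= 7:27

7:27


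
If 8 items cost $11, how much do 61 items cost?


Direct proportion: y/x = constant
k = 11/8 = 1.3750
y₂ = k × 61 = 11 × 61 / 8 = 671/8
≈ 83.88

83.88


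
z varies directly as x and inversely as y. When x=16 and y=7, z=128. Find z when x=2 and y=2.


z = k·x/y
Solve for k using the known point: k = z·y/x = 128×7/16 = 896/16 = 56.0000
Now evaluate at x=2, y=2:
z = k × 2 / 2 = (896 × 2) / (16 × 2) = 1792/32
= 56.0000

56.0000


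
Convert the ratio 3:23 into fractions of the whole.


Total parts = 3 + 23 = 26
First part: 3/26 = 3/26
Second part: 23/26 = 23/26
= 3/26 and 23/26

3/26 and 23/26


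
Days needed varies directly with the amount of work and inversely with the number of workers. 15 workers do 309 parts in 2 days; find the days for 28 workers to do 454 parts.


Days ∝ work / workers, so d₂ = d₁ × (m₁/m₂) × (w₂/w₁)
Workers factor (inverse): 15/28 ≈ 0.5357
Work factor (direct): 454/309 ≈ 1.4693
d₂ = 2 × 15/28 × 454/309 = (2 × 15 × 454) / (28 × 309) = 13620/8652
≈ 1.57 days

1.57 days


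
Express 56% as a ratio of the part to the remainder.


56% means 56 parts out of 100; remainder = 44
Part : remainder = 56:44
GCD = 4
= 14:11

14:11


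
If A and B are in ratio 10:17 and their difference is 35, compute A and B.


Let A = 10k, B = 17k.
17k - 10k = 35
7k = 35 → k = 35/7 = 5
A = 10×5 = 50, B = 17×5 = 85
= A = 50, B = 85

A = 50, B = 85


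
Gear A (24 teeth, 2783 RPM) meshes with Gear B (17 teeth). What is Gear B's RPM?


Gear ratio = 24:17 = 24:17
RPM_B = RPM_A × (teeth_A / teeth_B)
= 2783 × (24/17)
= 3928.9 RPM

3928.9 RPM


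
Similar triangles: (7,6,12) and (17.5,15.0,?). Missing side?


Scale factor = 17.5/7 = 2.5
Missing side = 12 × 2.5
= 30.0

30.0


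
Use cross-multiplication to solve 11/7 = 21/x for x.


Cross multiply: 11 × x = 7 × 21
11x = 147
x = 147 / 11
= 13.36

13.36


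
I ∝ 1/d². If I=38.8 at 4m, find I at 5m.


I₁d₁² = I₂d₂²
I₂ = I₁ × (d₁/d₂)²
= 38.8 × (4/5)²
= 38.8 × 16/25
= 620.8/25
= 24.8320

24.8320


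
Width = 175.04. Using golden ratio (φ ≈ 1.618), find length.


φ = (1 + √5) / 2 ≈ 1.618
Length = width × φ = 175.04 × 1.618 = 283.21472
≈ 283.21

283.21


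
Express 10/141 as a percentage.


Percentage = (part / whole) × 100
= (10 / 141) × 100
≈ 7.09%

7.09%


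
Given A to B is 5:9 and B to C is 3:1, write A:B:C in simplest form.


Match B: multiply A:B by 3 → 15:27
Multiply B:C by 9 → 27:9
Combined: 15:27:9
GCD = 3
= 5:9:3

5:9:3


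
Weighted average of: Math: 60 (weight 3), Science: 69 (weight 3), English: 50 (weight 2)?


Numerator = 60×3 + 69×3 + 50×2
= 180 + 207 + 100
= 487
Total weight = 8
Weighted avg = 487/8
= 60.88

60.88


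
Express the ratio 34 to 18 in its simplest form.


GCD(34, 18) = 2
34/2 : 18/2
= 17:9

17:9


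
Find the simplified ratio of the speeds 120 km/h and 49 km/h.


Ratio = 120:49
GCD = 1
Simplified = 120:49
Time ratio (same distance) = 49:120
Speed ratio = 120:49

120:49


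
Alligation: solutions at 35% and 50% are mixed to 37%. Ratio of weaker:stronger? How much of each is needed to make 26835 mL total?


Let x parts of 35% mix with y parts of 50%.
35x + 50y = 37(x + y)
35x + 50y = 37x + 37y
x(35 - 37) = y(37 - 50)
x/y = (50 - 37)/(37 - 35) = 13/2
Simplify: 13:2
Total parts = 15; one part = 26835/15 = 1789.00 mL
35% solution: 13×1789.00 = 23257.00 mL
50% solution: 2×1789.00 = 3578.00 mL
= ratio 13:2; 23257.00 mL and 3578.00 mL

ratio 13:2; 23257.00 mL and 3578.00 mL


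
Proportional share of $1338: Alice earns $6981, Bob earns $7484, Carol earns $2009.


Total income = 6981 + 7484 + 2009 = $16474
Alice: $1338 × 6981/16474 = $566.99
Bob: $1338 × 7484/16474 = $607.84
Carol: $1338 × 2009/16474 = $163.17
= Alice: $566.99, Bob: $607.84, Carol: $163.17

Alice: $566.99, Bob: $607.84, Carol: $163.17


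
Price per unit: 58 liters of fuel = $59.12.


Unit rate = total / quantity
= 59.12 / 58
= $1.02 per unit

$1.02 per unit


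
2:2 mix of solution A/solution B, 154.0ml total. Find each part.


Total parts = 2 + 2 = 4
solution A: 154.0 × 2/4 = 77.0ml
solution B: 154.0 × 2/4 = 77.0ml
= 77.0ml and 77.0ml

77.0ml and 77.0ml


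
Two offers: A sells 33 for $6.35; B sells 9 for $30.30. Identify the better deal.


Deal A: $6.35/33 = $0.1924/unit
Deal B: $30.30/9 = $3.3667/unit
A is cheaper per unit
= Deal A

Deal A


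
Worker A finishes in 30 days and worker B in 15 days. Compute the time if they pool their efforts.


Rate of A = 1/30 per day
Rate of B = 1/15 per day
Combined rate = 1/30 + 1/15 = 45/450 = 0.1000 per day
Days = 1 / combined rate = 450/45
= 10.00 days

10.00 days


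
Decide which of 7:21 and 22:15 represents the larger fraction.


7/21 = 0.3333
22/15 = 1.4667
0.3333 < 1.4667, so 7:21 is less
= 22:15

22:15


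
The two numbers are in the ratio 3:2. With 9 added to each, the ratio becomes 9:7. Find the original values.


Let A = 3k, B = 2k.
(3k + 9) / (2k + 9) = 9/7
Cross-multiply: 7(3k + 9) = 9(2k + 9)
21k + 63 = 18k + 81
21k - 18k = 81 - 63
3k = 18
k = 18/3 = 6
A = 3×6 = 18, B = 2×6 = 12
= A = 18, B = 12

A = 18, B = 12


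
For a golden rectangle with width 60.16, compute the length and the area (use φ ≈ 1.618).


φ = (1 + √5) / 2 ≈ 1.618
Length = width × φ = 60.16 × 1.618 = 97.33888
≈ 97.34
Area = width × length = 60.16 × 97.33888 = 5855.9070208 ≈ 5855.91
= Length: 97.34, Area: 5855.91

Length: 97.34, Area: 5855.91


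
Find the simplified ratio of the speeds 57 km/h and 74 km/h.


Ratio = 57:74
GCD = 1
Simplified = 57:74
Time ratio (same distance) = 74:57
Speed ratio = 57:74

57:74


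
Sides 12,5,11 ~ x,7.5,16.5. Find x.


Scale factor = 7.5/5 = 1.5
Missing side = 12 × 1.5
= 18.0

18.0


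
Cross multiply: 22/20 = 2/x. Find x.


Cross multiply: 22 × x = 20 × 2
22x = 40
x = 40 / 22
= 1.82

1.82


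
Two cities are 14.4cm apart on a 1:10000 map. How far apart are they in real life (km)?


Real distance = map distance × scale
= 14.4cm × 10000
= 144000 cm = 1440.0 m
= 1.440 km

1.440 km


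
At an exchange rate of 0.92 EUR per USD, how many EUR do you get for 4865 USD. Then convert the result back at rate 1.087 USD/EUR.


Amount × rate = 4865 × 0.92 = 4475.80 EUR
Round-trip: 4475.80 × 1.087 = 4865.19 USD
= 4475.80 EUR, then 4865.19 USD

4475.80 EUR, then 4865.19 USD


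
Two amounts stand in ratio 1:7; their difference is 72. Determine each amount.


Let A = 1k, B = 7k.
7k - 1k = 72
6k = 72 → k = 72/6 = 12
A = 1×12 = 12, B = 7×12 = 84
= A = 12, B = 84

A = 12, B = 84


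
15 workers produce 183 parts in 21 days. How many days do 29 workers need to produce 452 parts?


Days ∝ work / workers, so d₂ = d₁ × (m₁/m₂) × (w₂/w₁)
Workers factor (inverse): 15/29 ≈ 0.5172
Work factor (direct): 452/183 ≈ 2.4699
d₂ = 21 × 15/29 × 452/183 = (21 × 15 × 452) / (29 × 183) = 142380/5307
≈ 26.83 days

26.83 days


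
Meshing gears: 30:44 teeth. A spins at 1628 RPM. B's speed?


Gear ratio = 30:44 = 15:22
RPM_B = RPM_A × (teeth_A / teeth_B)
= 1628 × (30/44)
= 1110.0 RPM

1110.0 RPM


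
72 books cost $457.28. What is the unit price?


Unit rate = total / quantity
= 457.28 / 72
= $6.35 per unit

$6.35 per unit


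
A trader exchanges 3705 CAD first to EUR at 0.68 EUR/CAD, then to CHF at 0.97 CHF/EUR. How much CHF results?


Step 1: 3705 CAD × 0.68 = 2519.40 EUR
Step 2: 2519.40 EUR × 0.97 = 2443.82 CHF
Implied rate CAD→CHF = 0.68 × 0.97 = 0.6596
= 2443.82 CHF

2443.82 CHF


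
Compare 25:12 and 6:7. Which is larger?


25/12 = 2.0833
6/7 = 0.8571
2.0833 > 0.8571, so 25:12 is greater
= 25:12

25:12


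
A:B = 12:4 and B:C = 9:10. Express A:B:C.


Match B: multiply A:B by 9 → 108:36
Multiply B:C by 4 → 36:40
Combined: 108:36:40
GCD = 4
= 27:9:10

27:9:10


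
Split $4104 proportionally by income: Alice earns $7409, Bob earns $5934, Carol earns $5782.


Total income = 7409 + 5934 + 5782 = $19125
Alice: $4104 × 7409/19125 = $1589.88
Bob: $4104 × 5934/19125 = $1273.37
Carol: $4104 × 5782/19125 = $1240.75
= Alice: $1589.88, Bob: $1273.37, Carol: $1240.75

Alice: $1589.88, Bob: $1273.37, Carol: $1240.75


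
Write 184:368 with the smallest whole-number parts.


GCD(184, 368) = 184
184/184 : 368/184
= 1:2

1:2


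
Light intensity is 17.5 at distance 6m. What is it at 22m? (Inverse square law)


I₁d₁² = I₂d₂²
I₂ = I₁ × (d₁/d₂)²
= 17.5 × (6/22)²
= 17.5 × 36/484
= 630/484
≈ 1.3017

1.3017
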